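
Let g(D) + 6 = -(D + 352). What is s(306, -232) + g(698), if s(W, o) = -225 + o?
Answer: -1513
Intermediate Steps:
g(D) = -358 - D (g(D) = -6 - (D + 352) = -6 - (352 + D) = -6 + (-352 - D) = -358 - D)
s(306, -232) + g(698) = (-225 - 232) + (-358 - 1*698) = -457 + (-358 - 698) = -457 - 1056 = -1513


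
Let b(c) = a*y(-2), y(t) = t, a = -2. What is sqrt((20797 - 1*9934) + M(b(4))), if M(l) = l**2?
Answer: sqrt(10879) ≈ 104.30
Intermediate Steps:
b(c) = 4 (b(c) = -2*(-2) = 4)
sqrt((20797 - 1*9934) + M(b(4))) = sqrt((20797 - 1*9934) + 4**2) = sqrt((20797 - 9934) + 16) = sqrt(10863 + 16) = sqrt(10879)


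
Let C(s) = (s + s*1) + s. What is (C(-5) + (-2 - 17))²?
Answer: 1156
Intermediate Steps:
C(s) = 3*s (C(s) = (s + s) + s = 2*s + s = 3*s)
(C(-5) + (-2 - 17))² = (3*(-5) + (-2 - 17))² = (-15 - 19)² = (-34)² = 1156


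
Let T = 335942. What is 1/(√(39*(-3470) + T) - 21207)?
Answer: -21207/449536237 - 2*√50153/449536237 ≈ -4.8172e-5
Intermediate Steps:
1/(√(39*(-3470) + T) - 21207) = 1/(√(39*(-3470) + 335942) - 21207) = 1/(√(-135330 + 335942) - 21207) = 1/(√200612 - 21207) = 1/(2*√50153 - 21207) = 1/(-21207 + 2*√50153)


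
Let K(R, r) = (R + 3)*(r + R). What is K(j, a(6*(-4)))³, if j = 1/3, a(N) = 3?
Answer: 1000000/729 ≈ 1371.7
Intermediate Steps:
j = ⅓ ≈ 0.33333
K(R, r) = (3 + R)*(R + r)
K(j, a(6*(-4)))³ = ((⅓)² + 3*(⅓) + 3*3 + (⅓)*3)³ = (⅑ + 1 + 9 + 1)³ = (100/9)³ = 1000000/729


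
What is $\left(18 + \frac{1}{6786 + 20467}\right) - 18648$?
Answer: $- \frac{507723389}{27253} \approx -18630.0$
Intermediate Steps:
$\left(18 + \frac{1}{6786 + 20467}\right) - 18648 = \left(18 + \frac{1}{27253}\right) - 18648 = \frac{490555}{27253} - 18648 = - \frac{507723389}{27253}$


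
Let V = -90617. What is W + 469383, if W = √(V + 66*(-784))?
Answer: 469383 + I*√142361 ≈ 4.6938e+5 + 377.31*I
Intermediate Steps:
W = I*√142361 (W = √(-90617 + 66*(-784)) = √(-90617 - 51744) = √(-142361) = I*√142361 ≈ 377.31*I)
W + 469383 = I*√142361 + 469383 = 469383 + I*√142361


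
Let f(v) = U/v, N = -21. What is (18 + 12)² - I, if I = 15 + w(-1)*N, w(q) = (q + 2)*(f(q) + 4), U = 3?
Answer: 906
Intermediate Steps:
f(v) = 3/v
w(q) = (2 + q)*(4 + 3/q) (w(q) = (q + 2)*(3/q + 4) = (2 + q)*(4 + 3/q))
I = -6 (I = 15 + (11 + 4*(-1) + 6/(-1))*(-21) = 15 + (11 - 4 + 6*(-1))*(-21) = 15 + (11 - 4 - 6)*(-21) = 15 + 1*(-21) = 15 - 21 = -6)
(18 + 12)² - I = (18 + 12)² - 1*(-6) = 30² + 6 = 900 + 6 = 906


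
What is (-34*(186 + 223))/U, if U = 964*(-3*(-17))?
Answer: -409/1446 ≈ -0.28285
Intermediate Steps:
U = 49164 (U = 964*51 = 49164)
(-34*(186 + 223))/U = -34*(186 + 223)/49164 = -34*409*(1/49164) = -13906*1/49164 = -409/1446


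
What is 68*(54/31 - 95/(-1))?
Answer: 203932/31 ≈ 6578.5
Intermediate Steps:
68*(54/31 - 95/(-1)) = 68*(54*(1/31) - 95*(-1)) = 68*(54/31 + 95) = 68*(2999/31) = 203932/31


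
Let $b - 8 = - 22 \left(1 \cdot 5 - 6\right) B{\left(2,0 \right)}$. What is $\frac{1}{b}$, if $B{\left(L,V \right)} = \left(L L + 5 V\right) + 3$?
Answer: $\frac{1}{162} \approx 0.0061728$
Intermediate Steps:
$B{\left(L,V \right)} = 3 + L^{2} + 5 V$ ($B{\left(L,V \right)} = \left(L^{2} + 5 V\right) + 3 = 3 + L^{2} + 5 V$)
$b = 162$ ($b = 8 + - 22 \left(1 \cdot 5 - 6\right) \left(3 + 2^{2} + 5 \cdot 0\right) = 8 + - 22 \left(5 - 6\right) \left(3 + 4 + 0\right) = 8 + \left(-22\right) \left(-1\right) 7 = 8 + 22 \cdot 7 = 8 + 154 = 162$)
$\frac{1}{b} = \frac{1}{162}$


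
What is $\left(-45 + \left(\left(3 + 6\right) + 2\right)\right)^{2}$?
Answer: $1156$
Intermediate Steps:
$\left(-45 + \left(\left(3 + 6\right) + 2\right)\right)^{2} = \left(-45 + \left(9 + 2\right)\right)^{2} = \left(-45 + 11\right)^{2} = \left(-34\right)^{2} = 1156$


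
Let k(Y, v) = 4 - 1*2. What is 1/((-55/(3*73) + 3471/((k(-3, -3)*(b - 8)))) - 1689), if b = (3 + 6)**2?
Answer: -438/729479 ≈ -0.00060043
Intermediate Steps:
k(Y, v) = 2 (k(Y, v) = 4 - 2 = 2)
b = 81 (b = 9**2 = 81)
1/((-55/(3*73) + 3471/((k(-3, -3)*(b - 8)))) - 1689) = 1/((-55/(3*73) + 3471/((2*(81 - 8)))) - 1689) = 1/((-55/219 + 3471/((2*73))) - 1689) = 1/((-55*1/219 + 3471/146) - 1689) = 1/((-55/219 + 3471*(1/146)) - 1689) = 1/((-55/219 + 3471/146) - 1689) = 1/(10303/438 - 1689) = 1/(-729479/438) = -438/729479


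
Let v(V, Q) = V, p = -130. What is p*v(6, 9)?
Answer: -780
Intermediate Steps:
p*v(6, 9) = -130*6 = -780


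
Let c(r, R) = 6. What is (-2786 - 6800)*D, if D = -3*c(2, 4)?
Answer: 172548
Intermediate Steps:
D = -18 (D = -3*6 = -18)
(-2786 - 6800)*D = (-2786 - 6800)*(-18) = -9586*(-18) = 172548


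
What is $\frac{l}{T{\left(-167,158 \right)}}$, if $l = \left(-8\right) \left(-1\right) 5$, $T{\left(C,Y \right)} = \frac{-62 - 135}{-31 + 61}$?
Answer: $- \frac{1200}{197} \approx -6.0914$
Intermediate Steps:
$T{\left(C,Y \right)} = - \frac{197}{30}$
$l = 40$ ($l = 8 \cdot 5 = 40$)
$\frac{l}{T{\left(-167,158 \right)}} = \frac{40}{- \frac{197}{30}} = 40 \left(- \frac{30}{197}\right) = - \frac{1200}{197}$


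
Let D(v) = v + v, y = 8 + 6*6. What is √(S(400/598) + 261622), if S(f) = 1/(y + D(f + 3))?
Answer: √2465761371386/3070 ≈ 511.49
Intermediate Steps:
y = 44 (y = 8 + 36 = 44)
D(v) = 2*v
S(f) = 1/(50 + 2*f) (S(f) = 1/(44 + 2*(f + 3)) = 1/(44 + 2*(3 + f)) = 1/(44 + (6 + 2*f)) = 1/(50 + 2*f))
√(S(400/598) + 261622) = √(1/(2*(25 + 400/598)) + 261622) = √(1/(2*(25 + 400*(1/598))) + 261622) = √(1/(2*(25 + 200/299)) + 261622) = √(1/(2*(7675/299)) + 261622) = √((½)*(299/7675) + 261622) = √(299/15350 + 261622) = √(4015897999/15350) = √2465761371386/3070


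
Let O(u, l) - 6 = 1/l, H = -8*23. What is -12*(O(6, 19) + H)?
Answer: 40572/19 ≈ 2135.4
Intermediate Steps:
H = -184
O(u, l) = 6 + 1/l
-12*(O(6, 19) + H) = -12*((6 + 1/19) - 184) = -12*(115/19 - 184) = -12*(-3381/19) = 40572/19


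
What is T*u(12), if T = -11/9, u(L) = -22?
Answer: 242/9 ≈ 26.889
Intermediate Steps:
T = -11/9 (T = -11*1/9 = -11/9 ≈ -1.2222)
T*u(12) = -11/9*(-22) = 242/9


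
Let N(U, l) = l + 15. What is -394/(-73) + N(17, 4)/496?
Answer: 196811/36208 ≈ 5.4356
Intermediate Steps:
N(U, l) = 15 + l
-394/(-73) + N(17, 4)/496 = -394/(-73) + (15 + 4)/496 = -394*(-1/73) + 19*(1/496) = 394/73 + 19/496 = 196811/36208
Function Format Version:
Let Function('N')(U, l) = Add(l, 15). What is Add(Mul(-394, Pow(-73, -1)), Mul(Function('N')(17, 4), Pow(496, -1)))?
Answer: Rational(196811, 36208) ≈ 5.4356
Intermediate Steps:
Function('N')(U, l) = Add(15, l)
Add(Mul(-394, Pow(-73, -1)), Mul(Function('N')(17, 4), Pow(496, -1))) = Add(Mul(-394, Pow(-73, -1)), Mul(Add(15, 4), Pow(496, -1))) = Add(Mul(-394, Rational(-1, 73)), Mul(19, Rational(1, 496))) = Add(Rational(394, 73), Rational(19, 496)) = Rational(196811, 36208)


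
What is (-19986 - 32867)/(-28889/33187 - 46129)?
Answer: 250576073/218701716 ≈ 1.1457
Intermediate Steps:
(-19986 - 32867)/(-28889/33187 - 46129) = -52853/(-28889*1/33187 - 46129) = -52853/(-4127/4741 - 46129) = -52853/(-218701716/4741) = -52853*(-4741/218701716) = 250576073/218701716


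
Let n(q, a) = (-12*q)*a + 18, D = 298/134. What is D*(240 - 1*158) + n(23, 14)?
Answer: -245464/67 ≈ -3663.6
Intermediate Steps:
D = 149/67 (D = 298*(1/134) = 149/67 ≈ 2.2239)
n(q, a) = 18 - 12*a*q (n(q, a) = -12*a*q + 18 = 18 - 12*a*q)
D*(240 - 1*158) + n(23, 14) = 149*(240 - 1*158)/67 + (18 - 12*14*23) = 149*(240 - 158)/67 + (18 - 3864) = (149/67)*82 - 3846 = 12218/67 - 3846 = -245464/67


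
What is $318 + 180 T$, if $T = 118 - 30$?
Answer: $16158$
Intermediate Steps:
$T = 88$ ($T = 118 - 30 = 88$)
$318 + 180 T = 318 + 180 \cdot 88 = 318 + 15840 = 16158$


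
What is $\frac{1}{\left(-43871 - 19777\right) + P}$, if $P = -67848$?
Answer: $- \frac{1}{131496} \approx -7.6048 \cdot 10^{-6}$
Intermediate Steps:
$\frac{1}{\left(-43871 - 19777\right) + P} = \frac{1}{\left(-43871 - 19777\right) - 67848} = \frac{1}{-63648 - 67848} = \frac{1}{-131496} = - \frac{1}{131496}$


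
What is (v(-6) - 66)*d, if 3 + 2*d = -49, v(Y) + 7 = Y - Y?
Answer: 1898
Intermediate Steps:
v(Y) = -7 (v(Y) = -7 + (Y - Y) = -7 + 0 = -7)
d = -26 (d = -3/2 + (½)*(-49) = -3/2 - 49/2 = -26)
(v(-6) - 66)*d = (-7 - 66)*(-26) = -73*(-26) = 1898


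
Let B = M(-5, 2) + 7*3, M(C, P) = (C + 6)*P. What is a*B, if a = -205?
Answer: -4715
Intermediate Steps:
M(C, P) = P*(6 + C) (M(C, P) = (6 + C)*P = P*(6 + C))
B = 23 (B = 2*(6 - 5) + 7*3 = 2*1 + 21 = 2 + 21 = 23)
a*B = -205*23 = -4715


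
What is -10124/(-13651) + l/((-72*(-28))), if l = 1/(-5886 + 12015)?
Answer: 125092805587/168672629664 ≈ 0.74163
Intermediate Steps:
l = 1/6129 ≈ 0.00016316
-10124/(-13651) + l/((-72*(-28))) = -10124/(-13651) + 1/(6129*((-72*(-28)))) = -10124*(-1/13651) + (1/6129)/2016 = 10124/13651 + (1/6129)*(1/2016) = 10124/13651 + 1/12356064 = 125092805587/168672629664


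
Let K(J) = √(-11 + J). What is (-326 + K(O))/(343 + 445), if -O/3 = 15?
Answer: -163/394 + I*√14/394 ≈ -0.41371 + 0.0094966*I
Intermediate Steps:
O = -45 (O = -3*15 = -45)
(-326 + K(O))/(343 + 445) = (-326 + √(-11 - 45))/(343 + 445) = (-326 + √(-56))/788 = (-326 + 2*I*√14)*(1/788) = -163/394 + I*√14/394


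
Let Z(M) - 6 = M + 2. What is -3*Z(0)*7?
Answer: -168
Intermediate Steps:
Z(M) = 8 + M (Z(M) = 6 + (M + 2) = 6 + (2 + M) = 8 + M)
-3*Z(0)*7 = -3*(8 + 0)*7 = -3*8*7 = -24*7 = -168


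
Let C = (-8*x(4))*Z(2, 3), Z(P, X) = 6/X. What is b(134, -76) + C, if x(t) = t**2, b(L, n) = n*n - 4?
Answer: 5516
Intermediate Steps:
b(L, n) = -4 + n**2 (b(L, n) = n**2 - 4 = -4 + n**2)
C = -256 (C = (-8*4**2)*(6/3) = (-8*16)*(6*(1/3)) = -128*2 = -256)
b(134, -76) + C = (-4 + (-76)**2) - 256 = (-4 + 5776) - 256 = 5772 - 256 = 5516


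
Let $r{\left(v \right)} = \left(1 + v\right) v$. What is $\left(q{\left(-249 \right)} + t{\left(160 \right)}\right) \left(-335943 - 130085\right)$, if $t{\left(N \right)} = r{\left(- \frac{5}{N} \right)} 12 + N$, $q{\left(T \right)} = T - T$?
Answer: $- \frac{4761291569}{64} \approx -7.4395 \cdot 10^{7}$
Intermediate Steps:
$q{\left(T \right)} = 0$
$r{\left(v \right)} = v \left(1 + v\right)$
$t{\left(N \right)} = N - \frac{60 \left(1 - \frac{5}{N}\right)}{N}$ ($t{\left(N \right)} = - \frac{5}{N} \left(1 - \frac{5}{N}\right) 12 + N = - \frac{5 \left(1 - \frac{5}{N}\right)}{N} 12 + N = - \frac{60 \left(1 - \frac{5}{N}\right)}{N} + N = N - \frac{60 \left(1 - \frac{5}{N}\right)}{N}$)
$\left(q{\left(-249 \right)} + t{\left(160 \right)}\right) \left(-335943 - 130085\right) = \left(0 + \left(160 - \frac{60}{160} + \frac{300}{25600}\right)\right) \left(-335943 - 130085\right) = \left(0 + \left(160 - \frac{3}{8} + 300 \cdot \frac{1}{25600}\right)\right) \left(-466028\right) = \left(0 + \left(160 - \frac{3}{8} + \frac{3}{256}\right)\right) \left(-466028\right) = \left(0 + \frac{40867}{256}\right) \left(-466028\right) = \frac{40867}{256} \left(-466028\right) = - \frac{4761291569}{64}$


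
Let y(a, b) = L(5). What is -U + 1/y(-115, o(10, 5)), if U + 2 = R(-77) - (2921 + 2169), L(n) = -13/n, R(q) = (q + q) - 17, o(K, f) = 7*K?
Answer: 68414/13 ≈ 5262.6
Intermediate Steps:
R(q) = -17 + 2*q (R(q) = 2*q - 17 = -17 + 2*q)
y(a, b) = -13/5
U = -5263 (U = -2 + ((-17 + 2*(-77)) - (2921 + 2169)) = -2 + ((-17 - 154) - 1*5090) = -2 + (-171 - 5090) = -2 - 5261 = -5263)
-U + 1/y(-115, o(10, 5)) = -1*(-5263) + 1/(-13/5) = 5263 - 5/13 = 68414/13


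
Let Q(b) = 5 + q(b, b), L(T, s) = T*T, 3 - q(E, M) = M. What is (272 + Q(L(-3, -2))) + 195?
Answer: 466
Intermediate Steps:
q(E, M) = 3 - M
L(T, s) = T²
Q(b) = 8 - b (Q(b) = 5 + (3 - b) = 8 - b)
(272 + Q(L(-3, -2))) + 195 = (272 + (8 - 1*(-3)²)) + 195 = (272 + (8 - 1*9)) + 195 = (272 + (8 - 9)) + 195 = (272 - 1) + 195 = 271 + 195 = 466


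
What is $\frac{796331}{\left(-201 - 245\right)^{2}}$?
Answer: $\frac{796331}{198916} \approx 4.0034$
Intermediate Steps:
$\frac{796331}{\left(-201 - 245\right)^{2}} = \frac{796331}{\left(-446\right)^{2}} = \frac{796331}{198916}$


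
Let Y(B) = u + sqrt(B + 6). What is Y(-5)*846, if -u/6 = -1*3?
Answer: 16074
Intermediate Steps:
u = 18 (u = -(-6)*3 = -6*(-3) = 18)
Y(B) = 18 + sqrt(6 + B) (Y(B) = 18 + sqrt(B + 6) = 18 + sqrt(6 + B))
Y(-5)*846 = (18 + sqrt(6 - 5))*846 = (18 + sqrt(1))*846 = (18 + 1)*846 = 19*846 = 16074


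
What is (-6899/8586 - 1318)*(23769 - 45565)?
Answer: 123400745806/4293 ≈ 2.8745e+7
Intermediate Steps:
(-6899/8586 - 1318)*(23769 - 45565) = (-6899*1/8586 - 1318)*(-21796) = (-6899/8586 - 1318)*(-21796) = -11323247/8586*(-21796) = 123400745806/4293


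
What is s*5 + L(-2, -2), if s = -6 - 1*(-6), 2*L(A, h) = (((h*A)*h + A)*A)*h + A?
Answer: -21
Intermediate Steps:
L(A, h) = A/2 + A*h*(A + A*h²)/2 (L(A, h) = ((((h*A)*h + A)*A)*h + A)/2 = ((((A*h)*h + A)*A)*h + A)/2 = (((A*h² + A)*A)*h + A)/2 = (((A + A*h²)*A)*h + A)/2 = ((A*(A + A*h²))*h + A)/2 = (A*h*(A + A*h²) + A)/2 = (A + A*h*(A + A*h²))/2 = A/2 + A*h*(A + A*h²)/2)
s = 0 (s = -6 + 6 = 0)
s*5 + L(-2, -2) = 0*5 + (½)*(-2)*(1 - 2*(-2) - 2*(-2)³) = 0 + (½)*(-2)*(1 + 4 - 2*(-8)) = 0 + (½)*(-2)*(1 + 4 + 16) = 0 + (½)*(-2)*21 = 0 - 21 = -21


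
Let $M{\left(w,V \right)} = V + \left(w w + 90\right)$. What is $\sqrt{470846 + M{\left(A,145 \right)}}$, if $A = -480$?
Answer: $\sqrt{701481} \approx 837.54$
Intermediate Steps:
$M{\left(w,V \right)} = 90 + V + w^{2}$ ($M{\left(w,V \right)} = V + \left(w^{2} + 90\right) = V + \left(90 + w^{2}\right) = 90 + V + w^{2}$)
$\sqrt{470846 + M{\left(A,145 \right)}} = \sqrt{470846 + \left(90 + 145 + \left(-480\right)^{2}\right)} = \sqrt{470846 + \left(90 + 145 + 230400\right)} = \sqrt{470846 + 230635} = \sqrt{701481}$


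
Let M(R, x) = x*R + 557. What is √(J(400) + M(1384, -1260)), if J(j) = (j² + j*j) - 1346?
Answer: I*√1424629 ≈ 1193.6*I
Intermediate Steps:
J(j) = -1346 + 2*j² (J(j) = (j² + j²) - 1346 = 2*j² - 1346 = -1346 + 2*j²)
M(R, x) = 557 + R*x (M(R, x) = R*x + 557 = 557 + R*x)
√(J(400) + M(1384, -1260)) = √((-1346 + 2*400²) + (557 + 1384*(-1260))) = √((-1346 + 2*160000) + (557 - 1743840)) = √((-1346 + 320000) - 1743283) = √(318654 - 1743283) = √(-1424629) = I*√1424629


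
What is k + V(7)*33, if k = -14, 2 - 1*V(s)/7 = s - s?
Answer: 448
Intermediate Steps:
V(s) = 14 (V(s) = 14 - 7*(s - s) = 14 - 7*0 = 14 + 0 = 14)
k + V(7)*33 = -14 + 14*33 = -14 + 462 = 448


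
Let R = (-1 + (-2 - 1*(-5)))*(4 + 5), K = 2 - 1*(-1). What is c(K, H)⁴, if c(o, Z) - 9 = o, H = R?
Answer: 20736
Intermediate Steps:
K = 3 (K = 2 + 1 = 3)
R = 18 (R = (-1 + (-2 + 5))*9 = (-1 + 3)*9 = 2*9 = 18)
H = 18
c(o, Z) = 9 + o
c(K, H)⁴ = (9 + 3)⁴ = 12⁴ = 20736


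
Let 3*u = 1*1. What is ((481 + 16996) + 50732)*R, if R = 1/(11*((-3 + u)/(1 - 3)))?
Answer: 204627/44 ≈ 4650.6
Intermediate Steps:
u = ⅓ (u = (1*1)/3 = (⅓)*1 = ⅓ ≈ 0.33333)
R = 3/44 (R = 1/(11*((-3 + ⅓)/(1 - 3))) = 1/(11*(-8/3/(-2))) = 1/(11*(-8/3*(-½))) = 1/(11*(4/3)) = 1/(44/3) = 3/44 ≈ 0.068182)
((481 + 16996) + 50732)*R = ((481 + 16996) + 50732)*(3/44) = (17477 + 50732)*(3/44) = 68209*(3/44) = 204627/44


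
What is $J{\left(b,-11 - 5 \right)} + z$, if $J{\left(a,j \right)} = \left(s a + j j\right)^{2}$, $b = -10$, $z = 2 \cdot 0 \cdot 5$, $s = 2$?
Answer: $55696$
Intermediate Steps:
$z = 0$ ($z = 0 \cdot 5 = 0$)
$J{\left(a,j \right)} = \left(j^{2} + 2 a\right)^{2}$ ($J{\left(a,j \right)} = \left(2 a + j j\right)^{2} = \left(2 a + j^{2}\right)^{2} = \left(j^{2} + 2 a\right)^{2}$)
$J{\left(b,-11 - 5 \right)} + z = \left(\left(-11 - 5\right)^{2} + 2 \left(-10\right)\right)^{2} + 0 = \left(\left(-11 - 5\right)^{2} - 20\right)^{2} + 0 = \left(\left(-16\right)^{2} - 20\right)^{2} + 0 = \left(256 - 20\right)^{2} + 0 = 236^{2} + 0 = 55696 + 0 = 55696$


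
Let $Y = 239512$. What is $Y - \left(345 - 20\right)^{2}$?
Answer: $133887$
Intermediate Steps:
$Y - \left(345 - 20\right)^{2} = 239512 - \left(345 - 20\right)^{2} = 239512 - 325^{2} = 239512 - 105625 = 133887$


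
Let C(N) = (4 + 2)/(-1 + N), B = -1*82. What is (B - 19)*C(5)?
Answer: -303/2 ≈ -151.50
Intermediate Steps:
B = -82
C(N) = 6/(-1 + N)
(B - 19)*C(5) = (-82 - 19)*(6/(-1 + 5)) = -606/4 = -101*3/2 = -303/2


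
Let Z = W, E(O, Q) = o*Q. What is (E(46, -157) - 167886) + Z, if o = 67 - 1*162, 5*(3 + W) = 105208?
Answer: -659662/5 ≈ -1.3193e+5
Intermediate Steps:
W = 105193/5 (W = -3 + (⅕)*105208 = -3 + 105208/5 = 105193/5 ≈ 21039.)
o = -95 (o = 67 - 162 = -95)
E(O, Q) = -95*Q
Z = 105193/5 ≈ 21039.
(E(46, -157) - 167886) + Z = (-95*(-157) - 167886) + 105193/5 = (14915 - 167886) + 105193/5 = -152971 + 105193/5 = -659662/5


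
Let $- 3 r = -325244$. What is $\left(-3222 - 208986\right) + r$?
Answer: $- \frac{311380}{3} \approx -1.0379 \cdot 10^{5}$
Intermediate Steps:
$r = \frac{325244}{3}$ ($r = \left(- \frac{1}{3}\right) \left(-325244\right) = \frac{325244}{3} \approx 1.0841 \cdot 10^{5}$)
$\left(-3222 - 208986\right) + r = \left(-3222 - 208986\right) + \frac{325244}{3} = -212208 + \frac{325244}{3} = - \frac{311380}{3}$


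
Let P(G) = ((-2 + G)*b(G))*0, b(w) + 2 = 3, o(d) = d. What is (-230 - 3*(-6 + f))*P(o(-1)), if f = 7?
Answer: 0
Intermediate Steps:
b(w) = 1 (b(w) = -2 + 3 = 1)
P(G) = 0 (P(G) = ((-2 + G)*1)*0 = (-2 + G)*0 = 0)
(-230 - 3*(-6 + f))*P(o(-1)) = (-230 - 3*(-6 + 7))*0 = (-230 - 3*1)*0 = (-230 - 3)*0 = -233*0 = 0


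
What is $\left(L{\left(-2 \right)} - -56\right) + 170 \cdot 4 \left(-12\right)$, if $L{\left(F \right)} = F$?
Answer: $-8106$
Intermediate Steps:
$\left(L{\left(-2 \right)} - -56\right) + 170 \cdot 4 \left(-12\right) = \left(-2 - -56\right) + 170 \cdot 4 \left(-12\right) = \left(-2 + 56\right) + 170 \left(-48\right) = 54 - 8160 = -8106$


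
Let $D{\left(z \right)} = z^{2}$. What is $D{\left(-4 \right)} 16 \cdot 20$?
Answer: $5120$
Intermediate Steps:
$D{\left(-4 \right)} 16 \cdot 20 = \left(-4\right)^{2} \cdot 16 \cdot 20 = 16 \cdot 16 \cdot 20 = 256 \cdot 20 = 5120$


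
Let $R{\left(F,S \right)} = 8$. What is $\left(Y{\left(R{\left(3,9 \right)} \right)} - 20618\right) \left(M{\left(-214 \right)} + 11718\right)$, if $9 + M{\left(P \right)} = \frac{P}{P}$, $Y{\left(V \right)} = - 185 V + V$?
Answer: $-258673900$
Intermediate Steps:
$Y{\left(V \right)} = - 184 V$
$M{\left(P \right)} = -8$ ($M{\left(P \right)} = -9 + \frac{P}{P} = -9 + 1 = -8$)
$\left(Y{\left(R{\left(3,9 \right)} \right)} - 20618\right) \left(M{\left(-214 \right)} + 11718\right) = \left(\left(-184\right) 8 - 20618\right) \left(-8 + 11718\right) = \left(-1472 - 20618\right) 11710 = \left(-22090\right) 11710 = -258673900$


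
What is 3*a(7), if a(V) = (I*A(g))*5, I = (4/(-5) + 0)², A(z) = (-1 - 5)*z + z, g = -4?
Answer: 192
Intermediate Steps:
A(z) = -5*z (A(z) = -6*z + z = -5*z)
I = 16/25 (I = (4*(-⅕) + 0)² = (-⅘ + 0)² = (-⅘)² = 16/25 ≈ 0.64000)
a(V) = 64 (a(V) = (16*(-5*(-4))/25)*5 = ((16/25)*20)*5 = (64/5)*5 = 64)
3*a(7) = 3*64 = 192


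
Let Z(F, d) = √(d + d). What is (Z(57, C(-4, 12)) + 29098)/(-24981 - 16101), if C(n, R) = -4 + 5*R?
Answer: -14549/20541 - 2*√7/20541 ≈ -0.70855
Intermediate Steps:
Z(F, d) = √2*√d (Z(F, d) = √(2*d) = √2*√d)
(Z(57, C(-4, 12)) + 29098)/(-24981 - 16101) = (√2*√(-4 + 5*12) + 29098)/(-24981 - 16101) = (√2*√(-4 + 60) + 29098)/(-41082) = (√2*√56 + 29098)*(-1/41082) = (√2*(2*√14) + 29098)*(-1/41082) = (4*√7 + 29098)*(-1/41082) = (29098 + 4*√7)*(-1/41082) = -14549/20541 - 2*√7/20541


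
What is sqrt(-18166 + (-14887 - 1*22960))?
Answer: I*sqrt(56013) ≈ 236.67*I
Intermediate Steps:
sqrt(-18166 + (-14887 - 1*22960)) = sqrt(-18166 + (-14887 - 22960)) = sqrt(-18166 - 37847) = sqrt(-56013) = I*sqrt(56013)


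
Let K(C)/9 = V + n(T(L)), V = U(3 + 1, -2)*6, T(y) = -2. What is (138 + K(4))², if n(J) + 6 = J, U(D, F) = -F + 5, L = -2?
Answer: 197136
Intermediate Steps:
U(D, F) = 5 - F
n(J) = -6 + J
V = 42 (V = (5 - 1*(-2))*6 = (5 + 2)*6 = 7*6 = 42)
K(C) = 306 (K(C) = 9*(42 + (-6 - 2)) = 9*(42 - 8) = 9*34 = 306)
(138 + K(4))² = (138 + 306)² = 444² = 197136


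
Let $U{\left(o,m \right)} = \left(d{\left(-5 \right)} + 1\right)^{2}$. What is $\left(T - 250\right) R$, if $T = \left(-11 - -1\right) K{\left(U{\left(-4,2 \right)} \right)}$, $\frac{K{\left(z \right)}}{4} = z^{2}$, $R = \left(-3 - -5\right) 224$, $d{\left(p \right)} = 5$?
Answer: $-23336320$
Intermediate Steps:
$R = 448$ ($R = \left(-3 + 5\right) 224 = 2 \cdot 224 = 448$)
$U{\left(o,m \right)} = 36$ ($U{\left(o,m \right)} = \left(5 + 1\right)^{2} = 6^{2} = 36$)
$K{\left(z \right)} = 4 z^{2}$
$T = -51840$ ($T = \left(-11 - -1\right) 4 \cdot 36^{2} = \left(-11 + 1\right) 4 \cdot 1296 = \left(-10\right) 5184 = -51840$)
$\left(T - 250\right) R = \left(-51840 - 250\right) 448 = \left(-52090\right) 448 = -23336320$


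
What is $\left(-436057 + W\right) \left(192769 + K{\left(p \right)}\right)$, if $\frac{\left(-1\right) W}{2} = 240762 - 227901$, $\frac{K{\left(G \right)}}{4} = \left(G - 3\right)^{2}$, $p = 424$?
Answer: $-416401363007$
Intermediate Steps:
$K{\left(G \right)} = 4 \left(-3 + G\right)^{2}$ ($K{\left(G \right)} = 4 \left(G - 3\right)^{2} = 4 \left(-3 + G\right)^{2}$)
$W = -25722$ ($W = - 2 \left(240762 - 227901\right) = \left(-2\right) 12861 = -25722$)
$\left(-436057 + W\right) \left(192769 + K{\left(p \right)}\right) = \left(-436057 - 25722\right) \left(192769 + 4 \left(-3 + 424\right)^{2}\right) = - 461779 \left(192769 + 4 \cdot 421^{2}\right) = - 461779 \left(192769 + 4 \cdot 177241\right) = - 461779 \left(192769 + 708964\right) = \left(-461779\right) 901733 = -416401363007$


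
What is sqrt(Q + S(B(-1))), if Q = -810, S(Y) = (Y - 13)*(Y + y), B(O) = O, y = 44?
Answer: 2*I*sqrt(353) ≈ 37.577*I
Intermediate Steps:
S(Y) = (-13 + Y)*(44 + Y) (S(Y) = (Y - 13)*(Y + 44) = (-13 + Y)*(44 + Y))
sqrt(Q + S(B(-1))) = sqrt(-810 + (-572 + (-1)**2 + 31*(-1))) = sqrt(-810 + (-572 + 1 - 31)) = sqrt(-810 - 602) = sqrt(-1412) = 2*I*sqrt(353)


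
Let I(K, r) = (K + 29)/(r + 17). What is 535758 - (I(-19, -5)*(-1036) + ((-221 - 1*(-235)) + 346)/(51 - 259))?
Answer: 41856599/78 ≈ 5.3662e+5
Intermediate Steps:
I(K, r) = (29 + K)/(17 + r)
535758 - (I(-19, -5)*(-1036) + ((-221 - 1*(-235)) + 346)/(51 - 259)) = 535758 - (((29 - 19)/(17 - 5))*(-1036) + ((-221 - 1*(-235)) + 346)/(51 - 259)) = 535758 - ((10/12)*(-1036) + ((-221 + 235) + 346)/(-208)) = 535758 - (((1/12)*10)*(-1036) + (14 + 346)*(-1/208)) = 535758 - ((⅚)*(-1036) + 360*(-1/208)) = 535758 - (-2590/3 - 45/26) = 535758 - 1*(-67475/78) = 535758 + 67475/78 = 41856599/78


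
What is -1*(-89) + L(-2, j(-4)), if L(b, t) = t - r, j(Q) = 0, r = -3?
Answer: 92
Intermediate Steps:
L(b, t) = 3 + t (L(b, t) = t - 1*(-3) = t + 3 = 3 + t)
-1*(-89) + L(-2, j(-4)) = -1*(-89) + (3 + 0) = 89 + 3 = 92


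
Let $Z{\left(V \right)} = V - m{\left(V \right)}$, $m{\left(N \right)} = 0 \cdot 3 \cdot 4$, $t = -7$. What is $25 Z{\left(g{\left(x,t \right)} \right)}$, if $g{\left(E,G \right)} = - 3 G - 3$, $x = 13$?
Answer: $450$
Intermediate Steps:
$m{\left(N \right)} = 0$ ($m{\left(N \right)} = 0 \cdot 4 = 0$)
$g{\left(E,G \right)} = -3 - 3 G$ ($g{\left(E,G \right)} = - 3 G + \left(-4 + 1\right) = - 3 G - 3 = -3 - 3 G$)
$Z{\left(V \right)} = V$ ($Z{\left(V \right)} = V - 0 = V + 0 = V$)
$25 Z{\left(g{\left(x,t \right)} \right)} = 25 \left(-3 - -21\right) = 25 \left(-3 + 21\right) = 25 \cdot 18 = 450$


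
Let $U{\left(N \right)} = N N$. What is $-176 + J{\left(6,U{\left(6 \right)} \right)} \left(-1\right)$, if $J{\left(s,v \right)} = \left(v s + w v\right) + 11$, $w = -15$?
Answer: $137$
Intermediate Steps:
$U{\left(N \right)} = N^{2}$
$J{\left(s,v \right)} = 11 - 15 v + s v$ ($J{\left(s,v \right)} = \left(v s - 15 v\right) + 11 = \left(s v - 15 v\right) + 11 = \left(- 15 v + s v\right) + 11 = 11 - 15 v + s v$)
$-176 + J{\left(6,U{\left(6 \right)} \right)} \left(-1\right) = -176 + \left(11 - 15 \cdot 6^{2} + 6 \cdot 6^{2}\right) \left(-1\right) = -176 + \left(11 - 540 + 6 \cdot 36\right) \left(-1\right) = -176 + \left(11 - 540 + 216\right) \left(-1\right) = -176 - -313 = -176 + 313 = 137$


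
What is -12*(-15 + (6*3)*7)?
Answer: -1332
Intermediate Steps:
-12*(-15 + (6*3)*7) = -12*(-15 + 18*7) = -12*(-15 + 126) = -12*111 = -1332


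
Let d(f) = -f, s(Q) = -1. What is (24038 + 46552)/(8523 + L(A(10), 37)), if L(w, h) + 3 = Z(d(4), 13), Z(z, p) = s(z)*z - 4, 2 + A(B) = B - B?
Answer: 2353/284 ≈ 8.2852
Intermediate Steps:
A(B) = -2 (A(B) = -2 + (B - B) = -2 + 0 = -2)
Z(z, p) = -4 - z (Z(z, p) = -z - 4 = -4 - z)
L(w, h) = -3 (L(w, h) = -3 + (-4 - (-1)*4) = -3 + (-4 - 1*(-4)) = -3 + (-4 + 4) = -3 + 0 = -3)
(24038 + 46552)/(8523 + L(A(10), 37)) = (24038 + 46552)/(8523 - 3) = 70590/8520 = 70590*(1/8520) = 2353/284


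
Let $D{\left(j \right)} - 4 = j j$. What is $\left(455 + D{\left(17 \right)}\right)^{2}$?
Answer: $559504$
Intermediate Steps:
$D{\left(j \right)} = 4 + j^{2}$ ($D{\left(j \right)} = 4 + j j = 4 + j^{2}$)
$\left(455 + D{\left(17 \right)}\right)^{2} = \left(455 + \left(4 + 17^{2}\right)\right)^{2} = \left(455 + \left(4 + 289\right)\right)^{2} = \left(455 + 293\right)^{2} = 748^{2} = 559504$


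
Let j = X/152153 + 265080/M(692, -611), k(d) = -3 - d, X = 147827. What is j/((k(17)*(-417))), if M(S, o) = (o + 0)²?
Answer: 43241123/214453567380 ≈ 0.00020163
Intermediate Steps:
M(S, o) = o²
j = 43241123/25713857 (j = 147827/152153 + 265080/((-611)²) = 147827*(1/152153) + 265080/373321 = 147827/152153 + 265080*(1/373321) = 147827/152153 + 120/169 = 43241123/25713857 ≈ 1.6816)
j/((k(17)*(-417))) = 43241123/(25713857*(((-3 - 1*17)*(-417)))) = 43241123/(25713857*(((-3 - 17)*(-417)))) = 43241123/(25713857*((-20*(-417)))) = (43241123/25713857)/8340 = (43241123/25713857)*(1/8340) = 43241123/214453567380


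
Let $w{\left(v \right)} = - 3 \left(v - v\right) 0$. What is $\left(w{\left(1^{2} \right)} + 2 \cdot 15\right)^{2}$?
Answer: $900$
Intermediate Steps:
$w{\left(v \right)} = 0$ ($w{\left(v \right)} = \left(-3\right) 0 \cdot 0 = 0 \cdot 0 = 0$)
$\left(w{\left(1^{2} \right)} + 2 \cdot 15\right)^{2} = \left(0 + 2 \cdot 15\right)^{2} = \left(0 + 30\right)^{2} = 30^{2} = 900$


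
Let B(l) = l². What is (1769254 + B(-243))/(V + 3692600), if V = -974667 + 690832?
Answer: 1828303/3408765 ≈ 0.53635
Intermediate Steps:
V = -283835
(1769254 + B(-243))/(V + 3692600) = (1769254 + (-243)²)/(-283835 + 3692600) = (1769254 + 59049)/3408765 = 1828303*(1/3408765) = 1828303/3408765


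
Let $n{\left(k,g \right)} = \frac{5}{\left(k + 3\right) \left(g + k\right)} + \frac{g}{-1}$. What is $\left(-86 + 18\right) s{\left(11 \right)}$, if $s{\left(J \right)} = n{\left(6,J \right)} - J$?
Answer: $\frac{13444}{9} \approx 1493.8$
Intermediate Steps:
$n{\left(k,g \right)} = - g + \frac{5}{\left(3 + k\right) \left(g + k\right)}$ ($n{\left(k,g \right)} = \frac{5}{\left(3 + k\right) \left(g + k\right)} + g \left(-1\right) = 5 \frac{1}{\left(3 + k\right) \left(g + k\right)} - g = \frac{5}{\left(3 + k\right) \left(g + k\right)} - g = - g + \frac{5}{\left(3 + k\right) \left(g + k\right)}$)
$s{\left(J \right)} = - J + \frac{5 - 54 J - 9 J^{2}}{54 + 9 J}$ ($s{\left(J \right)} = \frac{5 - 3 J^{2} - J 6^{2} - 6 J^{2} - 3 J 6}{6^{2} + 3 J + 3 \cdot 6 + J 6} - J = \frac{5 - 3 J^{2} - J 36 - 6 J^{2} - 18 J}{36 + 3 J + 18 + 6 J} - J = \frac{5 - 3 J^{2} - 36 J - 6 J^{2} - 18 J}{54 + 9 J} - J = \frac{5 - 54 J - 9 J^{2}}{54 + 9 J} - J = - J + \frac{5 - 54 J - 9 J^{2}}{54 + 9 J}$)
$\left(-86 + 18\right) s{\left(11 \right)} = \left(-86 + 18\right) \frac{5 - 1188 - 18 \cdot 11^{2}}{9 \left(6 + 11\right)} = - 68 \frac{5 - 1188 - 2178}{9 \cdot 17} = - 68 \cdot \frac{1}{9} \cdot \frac{1}{17} \left(5 - 1188 - 2178\right) = - 68 \cdot \frac{1}{9} \cdot \frac{1}{17} \left(-3361\right) = \left(-68\right) \left(- \frac{3361}{153}\right) = \frac{13444}{9}$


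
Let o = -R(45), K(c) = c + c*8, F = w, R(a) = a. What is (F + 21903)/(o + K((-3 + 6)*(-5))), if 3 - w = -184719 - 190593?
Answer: -66203/30 ≈ -2206.8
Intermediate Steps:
w = 375315 (w = 3 - (-184719 - 190593) = 3 - 1*(-375312) = 3 + 375312 = 375315)
F = 375315
K(c) = 9*c (K(c) = c + 8*c = 9*c)
o = -45 (o = -1*45 = -45)
(F + 21903)/(o + K((-3 + 6)*(-5))) = (375315 + 21903)/(-45 + 9*((-3 + 6)*(-5))) = 397218/(-45 + 9*(3*(-5))) = 397218/(-45 + 9*(-15)) = 397218/(-45 - 135) = 397218/(-180) = 397218*(-1/180) = -66203/30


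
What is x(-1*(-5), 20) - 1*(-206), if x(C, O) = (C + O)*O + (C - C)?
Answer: 706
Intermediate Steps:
x(C, O) = O*(C + O) (x(C, O) = O*(C + O) + 0 = O*(C + O))
x(-1*(-5), 20) - 1*(-206) = 20*(-1*(-5) + 20) - 1*(-206) = 20*(5 + 20) + 206 = 20*25 + 206 = 500 + 206 = 706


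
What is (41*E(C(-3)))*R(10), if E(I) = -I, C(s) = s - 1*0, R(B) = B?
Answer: 1230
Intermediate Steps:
C(s) = s (C(s) = s + 0 = s)
(41*E(C(-3)))*R(10) = (41*(-1*(-3)))*10 = (41*3)*10 = 123*10 = 1230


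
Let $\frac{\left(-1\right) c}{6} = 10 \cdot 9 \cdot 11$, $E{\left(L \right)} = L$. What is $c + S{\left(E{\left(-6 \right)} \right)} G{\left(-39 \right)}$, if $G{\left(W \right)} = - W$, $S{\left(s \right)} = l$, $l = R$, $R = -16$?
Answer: $-6564$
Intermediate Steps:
$l = -16$
$S{\left(s \right)} = -16$
$c = -5940$ ($c = - 6 \cdot 10 \cdot 9 \cdot 11 = - 6 \cdot 90 \cdot 11 = \left(-6\right) 990 = -5940$)
$c + S{\left(E{\left(-6 \right)} \right)} G{\left(-39 \right)} = -5940 - 16 \left(\left(-1\right) \left(-39\right)\right) = -5940 - 624 = -6564$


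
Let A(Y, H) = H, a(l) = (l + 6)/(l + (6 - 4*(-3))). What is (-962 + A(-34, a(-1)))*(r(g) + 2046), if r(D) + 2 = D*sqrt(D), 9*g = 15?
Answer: -33417356/17 - 81745*sqrt(15)/153 ≈ -1.9678e+6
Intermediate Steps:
g = 5/3 (g = (1/9)*15 = 5/3 ≈ 1.6667)
r(D) = -2 + D**(3/2) (r(D) = -2 + D*sqrt(D) = -2 + D**(3/2))
a(l) = (6 + l)/(18 + l) (a(l) = (6 + l)/(l + (6 + 12)) = (6 + l)/(l + 18) = (6 + l)/(18 + l))
(-962 + A(-34, a(-1)))*(r(g) + 2046) = (-962 + (6 - 1)/(18 - 1))*((-2 + (5/3)**(3/2)) + 2046) = (-962 + 5/17)*((-2 + 5*sqrt(15)/9) + 2046) = (-962 + (1/17)*5)*(2044 + 5*sqrt(15)/9) = (-962 + 5/17)*(2044 + 5*sqrt(15)/9) = -16349*(2044 + 5*sqrt(15)/9)/17 = -33417356/17 - 81745*sqrt(15)/153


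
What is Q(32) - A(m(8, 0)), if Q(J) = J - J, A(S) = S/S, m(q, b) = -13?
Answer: -1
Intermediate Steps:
A(S) = 1
Q(J) = 0
Q(32) - A(m(8, 0)) = 0 - 1*1 = 0 - 1 = -1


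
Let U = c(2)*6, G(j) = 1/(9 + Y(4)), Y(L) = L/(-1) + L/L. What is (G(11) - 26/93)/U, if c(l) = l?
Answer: -7/744 ≈ -0.0094086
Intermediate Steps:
Y(L) = 1 - L (Y(L) = L*(-1) + 1 = -L + 1 = 1 - L)
G(j) = ⅙ (G(j) = 1/(9 + (1 - 1*4)) = 1/(9 + (1 - 4)) = 1/(9 - 3) = 1/6 = ⅙)
U = 12 (U = 2*6 = 12)
(G(11) - 26/93)/U = (⅙ - 26/93)/12 = (⅙ - 26*1/93)*(1/12) = (⅙ - 26/93)*(1/12) = -7/62*1/12 = -7/744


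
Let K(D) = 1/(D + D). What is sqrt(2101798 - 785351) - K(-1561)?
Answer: 1/3122 + sqrt(1316447) ≈ 1147.4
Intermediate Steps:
K(D) = 1/(2*D)
sqrt(2101798 - 785351) - K(-1561) = sqrt(2101798 - 785351) - 1/(2*(-1561)) = sqrt(1316447) - (-1)/(2*1561) = sqrt(1316447) - 1*(-1/3122) = sqrt(1316447) + 1/3122 = 1/3122 + sqrt(1316447)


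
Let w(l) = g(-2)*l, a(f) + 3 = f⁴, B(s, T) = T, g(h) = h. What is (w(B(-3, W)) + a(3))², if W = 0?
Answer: 6084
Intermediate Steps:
a(f) = -3 + f⁴
w(l) = -2*l
(w(B(-3, W)) + a(3))² = (-2*0 + (-3 + 3⁴))² = (0 + (-3 + 81))² = (0 + 78)² = 78² = 6084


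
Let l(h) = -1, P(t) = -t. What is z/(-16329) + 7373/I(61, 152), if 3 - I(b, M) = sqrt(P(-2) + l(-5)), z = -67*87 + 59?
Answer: 120405257/32658 ≈ 3686.9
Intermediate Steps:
z = -5770 (z = -5829 + 59 = -5770)
I(b, M) = 2 (I(b, M) = 3 - sqrt(-1*(-2) - 1) = 3 - sqrt(2 - 1) = 3 - sqrt(1) = 3 - 1*1 = 3 - 1 = 2)
z/(-16329) + 7373/I(61, 152) = -5770/(-16329) + 7373/2 = -5770*(-1/16329) + 7373*(1/2) = 5770/16329 + 7373/2 = 120405257/32658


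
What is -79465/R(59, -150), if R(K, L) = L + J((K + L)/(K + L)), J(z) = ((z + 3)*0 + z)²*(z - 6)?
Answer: 15893/31 ≈ 512.68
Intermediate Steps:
J(z) = z²*(-6 + z) (J(z) = ((3 + z)*0 + z)²*(-6 + z) = (0 + z)²*(-6 + z) = z²*(-6 + z))
R(K, L) = -5 + L (R(K, L) = L + ((K + L)/(K + L))²*(-6 + (K + L)/(K + L)) = L + 1²*(-6 + 1) = L + 1*(-5) = L - 5 = -5 + L)
-79465/R(59, -150) = -79465/(-5 - 150) = -79465/(-155) = -79465*(-1/155) = 15893/31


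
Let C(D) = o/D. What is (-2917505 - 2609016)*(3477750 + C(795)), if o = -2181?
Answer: -5093258460272983/265 ≈ -1.9220e+13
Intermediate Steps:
C(D) = -2181/D
(-2917505 - 2609016)*(3477750 + C(795)) = (-2917505 - 2609016)*(3477750 - 2181/795) = -5526521*(3477750 - 2181*1/795) = -5526521*(3477750 - 727/265) = -5526521*921603023/265 = -5093258460272983/265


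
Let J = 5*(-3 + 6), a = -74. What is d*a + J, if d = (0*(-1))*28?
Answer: 15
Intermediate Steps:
J = 15 (J = 5*3 = 15)
d = 0 (d = 0*28 = 0)
d*a + J = 0*(-74) + 15 = 0 + 15 = 15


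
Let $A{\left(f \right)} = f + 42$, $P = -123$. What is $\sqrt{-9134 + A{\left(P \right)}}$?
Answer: $i \sqrt{9215} \approx 95.995 i$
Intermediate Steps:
$A{\left(f \right)} = 42 + f$
$\sqrt{-9134 + A{\left(P \right)}} = \sqrt{-9134 + \left(42 - 123\right)} = \sqrt{-9134 - 81} = \sqrt{-9215} = i \sqrt{9215}$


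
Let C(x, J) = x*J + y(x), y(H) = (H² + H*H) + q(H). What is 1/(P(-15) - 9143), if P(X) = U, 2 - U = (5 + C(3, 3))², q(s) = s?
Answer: -1/10366 ≈ -9.6469e-5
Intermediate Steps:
y(H) = H + 2*H² (y(H) = (H² + H*H) + H = (H² + H²) + H = 2*H² + H = H + 2*H²)
C(x, J) = J*x + x*(1 + 2*x) (C(x, J) = x*J + x*(1 + 2*x) = J*x + x*(1 + 2*x))
U = -1223 (U = 2 - (5 + 3*(1 + 3 + 2*3))² = 2 - (5 + 3*(1 + 3 + 6))² = 2 - (5 + 3*10)² = 2 - (5 + 30)² = 2 - 1*35² = 2 - 1*1225 = 2 - 1225 = -1223)
P(X) = -1223
1/(P(-15) - 9143) = 1/(-1223 - 9143) = 1/(-10366) = -1/10366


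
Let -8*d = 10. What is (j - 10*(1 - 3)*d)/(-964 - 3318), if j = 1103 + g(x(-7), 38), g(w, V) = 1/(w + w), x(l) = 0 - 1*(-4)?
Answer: -8625/34256 ≈ -0.25178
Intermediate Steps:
d = -5/4 (d = -1/8*10 = -5/4 ≈ -1.2500)
x(l) = 4 (x(l) = 0 + 4 = 4)
g(w, V) = 1/(2*w)
j = 8825/8 (j = 1103 + (1/2)/4 = 1103 + (1/2)*(1/4) = 1103 + 1/8 = 8825/8 ≈ 1103.1)
(j - 10*(1 - 3)*d)/(-964 - 3318) = (8825/8 - 10*(1 - 3)*(-5)/4)/(-964 - 3318) = (8825/8 - (-20)*(-5)/4)/(-4282) = (8825/8 - 10*5/2)*(-1/4282) = (8825/8 - 25)*(-1/4282) = (8625/8)*(-1/4282) = -8625/34256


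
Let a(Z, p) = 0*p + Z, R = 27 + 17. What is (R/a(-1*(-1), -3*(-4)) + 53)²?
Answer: 9409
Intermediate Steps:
R = 44
a(Z, p) = Z (a(Z, p) = 0 + Z = Z)
(R/a(-1*(-1), -3*(-4)) + 53)² = (44/((-1*(-1))) + 53)² = (44/1 + 53)² = (44*1 + 53)² = (44 + 53)² = 97² = 9409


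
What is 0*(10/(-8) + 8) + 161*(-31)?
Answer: -4991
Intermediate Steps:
0*(10/(-8) + 8) + 161*(-31) = 0*(10*(-1/8) + 8) - 4991 = 0*(-5/4 + 8) - 4991 = 0*(27/4) - 4991 = 0 - 4991 = -4991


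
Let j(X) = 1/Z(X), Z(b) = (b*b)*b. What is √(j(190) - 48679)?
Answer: 7*I*√1294672644690/36100 ≈ 220.63*I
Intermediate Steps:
Z(b) = b³ (Z(b) = b²*b = b³)
j(X) = X⁻³ (j(X) = 1/(X³) = X⁻³)
√(j(190) - 48679) = √(190⁻³ - 48679) = √(1/6859000 - 48679) = √(-333889260999/6859000) = 7*I*√1294672644690/36100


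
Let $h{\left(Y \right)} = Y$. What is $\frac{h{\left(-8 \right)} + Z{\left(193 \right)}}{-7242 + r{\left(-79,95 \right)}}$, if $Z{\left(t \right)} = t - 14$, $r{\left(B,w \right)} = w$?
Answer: $- \frac{171}{7147} \approx -0.023926$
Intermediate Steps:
$Z{\left(t \right)} = -14 + t$
$\frac{h{\left(-8 \right)} + Z{\left(193 \right)}}{-7242 + r{\left(-79,95 \right)}} = \frac{-8 + \left(-14 + 193\right)}{-7242 + 95} = \frac{-8 + 179}{-7147} = 171 \left(- \frac{1}{7147}\right) = - \frac{171}{7147}$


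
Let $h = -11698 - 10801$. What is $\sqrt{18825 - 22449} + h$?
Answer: $-22499 + 2 i \sqrt{906} \approx -22499.0 + 60.2 i$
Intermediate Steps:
$h = -22499$
$\sqrt{18825 - 22449} + h = \sqrt{18825 - 22449} - 22499 = \sqrt{-3624} - 22499 = 2 i \sqrt{906} - 22499 = -22499 + 2 i \sqrt{906}$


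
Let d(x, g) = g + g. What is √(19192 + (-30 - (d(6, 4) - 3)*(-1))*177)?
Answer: √14767 ≈ 121.52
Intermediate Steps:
d(x, g) = 2*g
√(19192 + (-30 - (d(6, 4) - 3)*(-1))*177) = √(19192 + (-30 - (2*4 - 3)*(-1))*177) = √(19192 + (-30 - (8 - 3)*(-1))*177) = √(19192 + (-30 - 5*(-1))*177) = √(19192 + (-30 - 1*(-5))*177) = √(19192 + (-30 + 5)*177) = √(19192 - 25*177) = √(19192 - 4425) = √14767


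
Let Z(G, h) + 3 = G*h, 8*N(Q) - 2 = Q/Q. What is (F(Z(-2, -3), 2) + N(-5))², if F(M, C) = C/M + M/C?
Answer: 3721/576 ≈ 6.4601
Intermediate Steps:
N(Q) = 3/8 (N(Q) = ¼ + (Q/Q)/8 = ¼ + (⅛)*1 = ¼ + ⅛ = 3/8)
Z(G, h) = -3 + G*h
(F(Z(-2, -3), 2) + N(-5))² = ((2/(-3 - 2*(-3)) + (-3 - 2*(-3))/2) + 3/8)² = ((2/(-3 + 6) + (-3 + 6)*(½)) + 3/8)² = ((2/3 + 3*(½)) + 3/8)² = ((2*(⅓) + 3/2) + 3/8)² = ((⅔ + 3/2) + 3/8)² = (13/6 + 3/8)² = (61/24)² = 3721/576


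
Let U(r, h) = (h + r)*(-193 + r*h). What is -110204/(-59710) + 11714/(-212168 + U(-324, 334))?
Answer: 35538343423/19349891295 ≈ 1.8366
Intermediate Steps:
U(r, h) = (-193 + h*r)*(h + r) (U(r, h) = (h + r)*(-193 + h*r) = (-193 + h*r)*(h + r))
-110204/(-59710) + 11714/(-212168 + U(-324, 334)) = -110204/(-59710) + 11714/(-212168 + (-193*334 - 193*(-324) + 334*(-324)² - 324*334²)) = -110204*(-1/59710) + 11714/(-212168 + (-64462 + 62532 + 334*104976 - 324*111556)) = 55102/29855 + 11714/(-212168 + (-64462 + 62532 + 35061984 - 36144144)) = 55102/29855 + 11714/(-212168 - 1084090) = 55102/29855 + 11714/(-1296258) = 55102/29855 + 11714*(-1/1296258) = 55102/29855 - 5857/648129 = 35538343423/19349891295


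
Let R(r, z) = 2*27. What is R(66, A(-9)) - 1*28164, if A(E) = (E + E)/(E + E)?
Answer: -28110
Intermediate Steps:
A(E) = 1 (A(E) = (2*E)/((2*E)) = (2*E)*(1/(2*E)) = 1)
R(r, z) = 54
R(66, A(-9)) - 1*28164 = 54 - 1*28164 = 54 - 28164 = -28110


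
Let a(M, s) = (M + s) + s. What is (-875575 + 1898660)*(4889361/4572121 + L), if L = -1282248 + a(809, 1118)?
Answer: -5983682465047513170/4572121 ≈ -1.3087e+12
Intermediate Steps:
a(M, s) = M + 2*s
L = -1279203 (L = -1282248 + (809 + 2*1118) = -1282248 + (809 + 2236) = -1282248 + 3045 = -1279203)
(-875575 + 1898660)*(4889361/4572121 + L) = (-875575 + 1898660)*(4889361/4572121 - 1279203) = 1023085*(4889361*(1/4572121) - 1279203) = 1023085*(4889361/4572121 - 1279203) = 1023085*(-5848666010202/4572121) = -5983682465047513170/4572121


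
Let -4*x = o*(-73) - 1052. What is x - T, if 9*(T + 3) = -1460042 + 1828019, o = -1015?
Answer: -709729/12 ≈ -59144.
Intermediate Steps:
x = -73043/4 (x = -(-1015*(-73) - 1052)/4 = -(74095 - 1052)/4 = -¼*73043 = -73043/4 ≈ -18261.)
T = 122650/3 (T = -3 + (-1460042 + 1828019)/9 = -3 + (⅑)*367977 = -3 + 122659/3 = 122650/3 ≈ 40883.)
x - T = -73043/4 - 1*122650/3 = -73043/4 - 122650/3 = -709729/12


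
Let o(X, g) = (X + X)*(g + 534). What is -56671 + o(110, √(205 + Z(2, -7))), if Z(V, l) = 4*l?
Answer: 60809 + 220*√177 ≈ 63736.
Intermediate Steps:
o(X, g) = 2*X*(534 + g) (o(X, g) = (2*X)*(534 + g) = 2*X*(534 + g))
-56671 + o(110, √(205 + Z(2, -7))) = -56671 + 2*110*(534 + √(205 + 4*(-7))) = -56671 + 2*110*(534 + √(205 - 28)) = -56671 + 2*110*(534 + √177) = -56671 + (117480 + 220*√177) = 60809 + 220*√177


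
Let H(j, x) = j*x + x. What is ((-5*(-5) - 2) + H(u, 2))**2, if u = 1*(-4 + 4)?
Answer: 625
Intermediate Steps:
u = 0 (u = 1*0 = 0)
H(j, x) = x + j*x
((-5*(-5) - 2) + H(u, 2))**2 = ((-5*(-5) - 2) + 2*(1 + 0))**2 = ((25 - 2) + 2*1)**2 = (23 + 2)**2 = 25**2 = 625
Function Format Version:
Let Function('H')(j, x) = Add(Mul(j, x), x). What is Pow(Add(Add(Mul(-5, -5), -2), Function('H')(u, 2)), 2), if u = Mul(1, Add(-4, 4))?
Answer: 625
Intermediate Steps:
u = 0 (u = Mul(1, 0) = 0)
Function('H')(j, x) = Add(x, Mul(j, x))
Pow(Add(Add(Mul(-5, -5), -2), Function('H')(u, 2)), 2) = Pow(Add(Add(Mul(-5, -5), -2), Mul(2, Add(1, 0))), 2) = Pow(Add(Add(25, -2), Mul(2, 1)), 2) = Pow(Add(23, 2), 2) = Pow(25, 2) = 625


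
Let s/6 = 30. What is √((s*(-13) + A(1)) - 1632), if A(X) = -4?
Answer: 2*I*√994 ≈ 63.056*I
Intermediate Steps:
s = 180 (s = 6*30 = 180)
√((s*(-13) + A(1)) - 1632) = √((180*(-13) - 4) - 1632) = √((-2340 - 4) - 1632) = √(-2344 - 1632) = √(-3976) = 2*I*√994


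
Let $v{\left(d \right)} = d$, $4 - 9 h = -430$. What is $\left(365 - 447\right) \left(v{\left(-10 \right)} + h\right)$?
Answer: $- \frac{28208}{9} \approx -3134.2$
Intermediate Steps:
$h = \frac{434}{9}$ ($h = \frac{4}{9} - - \frac{430}{9} = \frac{4}{9} + \frac{430}{9} = \frac{434}{9} \approx 48.222$)
$\left(365 - 447\right) \left(v{\left(-10 \right)} + h\right) = \left(365 - 447\right) \left(-10 + \frac{434}{9}\right) = \left(-82\right) \frac{344}{9} = - \frac{28208}{9}$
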